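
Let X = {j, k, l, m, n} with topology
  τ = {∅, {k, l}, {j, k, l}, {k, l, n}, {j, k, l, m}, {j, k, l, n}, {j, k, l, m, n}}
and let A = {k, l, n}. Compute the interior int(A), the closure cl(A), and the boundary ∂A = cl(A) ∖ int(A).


int(A) = {k, l, n}, cl(A) = {j, k, l, m, n}, ∂A = {j, m}.

Closed sets in (X, τ) are complements of opens:
  closed(X, τ) = {∅, {m}, {n}, {j, m}, {m, n}, {j, m, n}, {j, k, l, m, n}}.
int(A) = ⋃ {U ∈ τ : U ⊆ A}. Opens contained in A: ∅, {k, l}, {k, l, n}.
Taking the union of these: int(A) = {k, l, n}.
cl(A) = ⋂ {C closed : A ⊆ C}. Closed sets containing A: {j, k, l, m, n}.
Intersecting these: cl(A) = {j, k, l, m, n}.
∂A = cl(A) ∖ int(A) = {j, k, l, m, n} ∖ {k, l, n} = {j, m}.


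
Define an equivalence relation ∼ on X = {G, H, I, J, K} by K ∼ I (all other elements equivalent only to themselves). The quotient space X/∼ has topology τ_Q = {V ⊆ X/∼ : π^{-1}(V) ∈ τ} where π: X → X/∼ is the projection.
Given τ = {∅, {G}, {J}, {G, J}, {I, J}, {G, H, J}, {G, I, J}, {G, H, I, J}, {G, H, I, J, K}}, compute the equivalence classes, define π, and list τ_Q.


X/∼ = {[G], [H], [I=K], [J]}; |τ_Q| = 6.

Equivalence classes: [G], [H], [I=K], [J].
Quotient map π: X → X/∼ sends G ↦ [G], H ↦ [H], I ↦ [I=K], J ↦ [J], K ↦ [I=K].
For each subset V ⊆ X/∼, compute π^{-1}(V) ⊆ X and check whether π^{-1}(V) ∈ τ. V is open in τ_Q iff π^{-1}(V) ∈ τ.
  V = {}: π^{-1}(V) = ∅ ∈ τ ✓.
  V = {[G]}: π^{-1}(V) = {G} ∈ τ ✓.
  V = {[H]}: π^{-1}(V) = {H} ∉ τ ✗.
  V = {[G], [H]}: π^{-1}(V) = {G, H} ∉ τ ✗.
  V = {[I=K]}: π^{-1}(V) = {I, K} ∉ τ ✗.
  V = {[G], [I=K]}: π^{-1}(V) = {G, I, K} ∉ τ ✗.
  V = {[H], [I=K]}: π^{-1}(V) = {H, I, K} ∉ τ ✗.
  V = {[G], [H], [I=K]}: π^{-1}(V) = {G, H, I, K} ∉ τ ✗.
  V = {[J]}: π^{-1}(V) = {J} ∈ τ ✓.
  V = {[G], [J]}: π^{-1}(V) = {G, J} ∈ τ ✓.
  V = {[H], [J]}: π^{-1}(V) = {H, J} ∉ τ ✗.
  V = {[G], [H], [J]}: π^{-1}(V) = {G, H, J} ∈ τ ✓.
  V = {[I=K], [J]}: π^{-1}(V) = {I, J, K} ∉ τ ✗.
  V = {[G], [I=K], [J]}: π^{-1}(V) = {G, I, J, K} ∉ τ ✗.
  V = {[H], [I=K], [J]}: π^{-1}(V) = {H, I, J, K} ∉ τ ✗.
  V = {[G], [H], [I=K], [J]}: π^{-1}(V) = {G, H, I, J, K} ∈ τ ✓.
Open sets in the quotient: τ_Q = {{}, {[G]}, {[J]}, {[G], [J]}, {[G], [H], [J]}, {[G], [H], [I=K], [J]}} (6 elements).


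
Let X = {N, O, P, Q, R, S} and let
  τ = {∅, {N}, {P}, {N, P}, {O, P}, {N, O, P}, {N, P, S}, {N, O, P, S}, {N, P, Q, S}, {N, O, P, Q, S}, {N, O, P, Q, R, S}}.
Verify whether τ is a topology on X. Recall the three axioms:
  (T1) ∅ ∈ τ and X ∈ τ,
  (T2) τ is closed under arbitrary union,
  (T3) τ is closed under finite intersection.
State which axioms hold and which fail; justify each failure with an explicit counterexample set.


τ IS a topology on X.

Axiom (T1): ∅ ∈ τ? Yes; X ∈ τ? Yes.
Axiom (T2/T3): check pairwise unions and intersections of members of τ.
All pairwise intersections and unions checked — each lies in τ. Therefore τ satisfies (T1), (T2), (T3): it IS a topology on X.


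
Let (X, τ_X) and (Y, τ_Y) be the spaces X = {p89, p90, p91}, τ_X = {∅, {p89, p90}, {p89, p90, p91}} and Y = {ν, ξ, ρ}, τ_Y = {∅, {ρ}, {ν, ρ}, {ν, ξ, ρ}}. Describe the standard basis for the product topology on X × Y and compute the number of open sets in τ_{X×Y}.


Basis B = {∅ × ∅, {p89, p90} × {ρ}, {p89, p90, p91} × {ρ}, {p89, p90} × {ν, ρ}, {p89, p90} × {ν, ξ, ρ}, {p89, p90, p91} × {ν, ρ}, {p89, p90, p91} × {ν, ξ, ρ}}; |τ_{X×Y}| = 10.

Enumerate products U × V with U ∈ τ_X, V ∈ τ_Y (deduplicated):
  ∅ × ∅ = {} (∅)
  {p89, p90} × {ρ} = {(p89,ρ), (p90,ρ)}
  {p89, p90, p91} × {ρ} = {(p89,ρ), (p90,ρ), (p91,ρ)}
  {p89, p90} × {ν, ρ} = {(p89,ν), (p89,ρ), (p90,ν), (p90,ρ)}
  {p89, p90} × {ν, ξ, ρ} = {(p89,ν), (p89,ξ), (p89,ρ), (p90,ν), (p90,ξ), (p90,ρ)}
  {p89, p90, p91} × {ν, ρ} = {(p89,ν), (p89,ρ), (p90,ν), (p90,ρ), (p91,ν), (p91,ρ)}
  {p89, p90, p91} × {ν, ξ, ρ} = {(p89,ν), (p89,ξ), (p89,ρ), (p90,ν), (p90,ξ), (p90,ρ), (p91,ν), (p91,ξ), (p91,ρ)}
These 7 distinct sets form the basis B.
Close under arbitrary unions to get τ_{X×Y}; counting gives |τ_{X×Y}| = 10.


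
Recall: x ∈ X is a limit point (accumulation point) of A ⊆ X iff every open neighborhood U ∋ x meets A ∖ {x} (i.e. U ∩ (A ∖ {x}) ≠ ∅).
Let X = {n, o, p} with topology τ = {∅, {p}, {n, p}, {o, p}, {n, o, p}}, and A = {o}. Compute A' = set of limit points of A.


A' = ∅

For each x ∈ X, list the open sets U ∈ τ with x ∈ U, then check whether U ∩ (A ∖ {x}) ≠ ∅ for every such U.
  x = n: open {n, p} ∋ x has {n, p} ∩ (A ∖ {n}) = ∅, so x is NOT a limit point.
  x = o: open {o, p} ∋ x has {o, p} ∩ (A ∖ {o}) = ∅, so x is NOT a limit point.
  x = p: open {p} ∋ x has {p} ∩ (A ∖ {p}) = ∅, so x is NOT a limit point.
Collecting: A' = ∅.


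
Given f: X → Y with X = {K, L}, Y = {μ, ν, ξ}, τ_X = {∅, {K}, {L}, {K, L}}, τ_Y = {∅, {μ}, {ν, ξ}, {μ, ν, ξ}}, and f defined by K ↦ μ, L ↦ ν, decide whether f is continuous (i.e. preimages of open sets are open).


f IS continuous.

Compute f^{-1}(U) for each U ∈ τ_Y:
  U = ∅: f^{-1}(U) = ∅ ∈ τ_X ✓.
  U = {μ}: f^{-1}(U) = {K} ∈ τ_X ✓.
  U = {ν, ξ}: f^{-1}(U) = {L} ∈ τ_X ✓.
  U = {μ, ν, ξ}: f^{-1}(U) = {K, L} ∈ τ_X ✓.
Every preimage lies in τ_X, so f IS continuous.


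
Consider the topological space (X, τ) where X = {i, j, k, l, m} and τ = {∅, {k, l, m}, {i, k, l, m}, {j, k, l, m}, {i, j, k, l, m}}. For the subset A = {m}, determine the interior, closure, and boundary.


int(A) = ∅, cl(A) = {i, j, k, l, m}, ∂A = {i, j, k, l, m}.

Closed sets in (X, τ) are complements of opens:
  closed(X, τ) = {∅, {i}, {j}, {i, j}, {i, j, k, l, m}}.
int(A) = ⋃ {U ∈ τ : U ⊆ A}. Opens contained in A: ∅.
Taking the union of these: int(A) = ∅.
cl(A) = ⋂ {C closed : A ⊆ C}. Closed sets containing A: {i, j, k, l, m}.
Intersecting these: cl(A) = {i, j, k, l, m}.
∂A = cl(A) ∖ int(A) = {i, j, k, l, m} ∖ ∅ = {i, j, k, l, m}.


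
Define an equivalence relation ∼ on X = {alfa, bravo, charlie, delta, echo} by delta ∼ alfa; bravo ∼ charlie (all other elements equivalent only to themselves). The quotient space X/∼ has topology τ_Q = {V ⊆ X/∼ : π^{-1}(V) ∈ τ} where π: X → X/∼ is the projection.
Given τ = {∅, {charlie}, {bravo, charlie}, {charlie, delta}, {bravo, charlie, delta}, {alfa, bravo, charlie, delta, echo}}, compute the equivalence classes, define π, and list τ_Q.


X/∼ = {[alfa=delta], [bravo=charlie], [echo]}; |τ_Q| = 3.

Equivalence classes: [alfa=delta], [bravo=charlie], [echo].
Quotient map π: X → X/∼ sends alfa ↦ [alfa=delta], bravo ↦ [bravo=charlie], charlie ↦ [bravo=charlie], delta ↦ [alfa=delta], echo ↦ [echo].
For each subset V ⊆ X/∼, compute π^{-1}(V) ⊆ X and check whether π^{-1}(V) ∈ τ. V is open in τ_Q iff π^{-1}(V) ∈ τ.
  V = {}: π^{-1}(V) = ∅ ∈ τ ✓.
  V = {[alfa=delta]}: π^{-1}(V) = {alfa, delta} ∉ τ ✗.
  V = {[bravo=charlie]}: π^{-1}(V) = {bravo, charlie} ∈ τ ✓.
  V = {[alfa=delta], [bravo=charlie]}: π^{-1}(V) = {alfa, bravo, charlie, delta} ∉ τ ✗.
  V = {[echo]}: π^{-1}(V) = {echo} ∉ τ ✗.
  V = {[alfa=delta], [echo]}: π^{-1}(V) = {alfa, delta, echo} ∉ τ ✗.
  V = {[bravo=charlie], [echo]}: π^{-1}(V) = {bravo, charlie, echo} ∉ τ ✗.
  V = {[alfa=delta], [bravo=charlie], [echo]}: π^{-1}(V) = {alfa, bravo, charlie, delta, echo} ∈ τ ✓.
Open sets in the quotient: τ_Q = {{}, {[bravo=charlie]}, {[alfa=delta], [bravo=charlie], [echo]}} (3 elements).


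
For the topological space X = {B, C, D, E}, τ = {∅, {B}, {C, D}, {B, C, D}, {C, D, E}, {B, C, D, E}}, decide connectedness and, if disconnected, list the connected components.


(X, τ) is disconnected; components = [{B}, {C, D, E}].

Find clopen sets (U ∈ τ with X ∖ U ∈ τ):
  U = ∅, X ∖ U = {B, C, D, E} — both open, so U is clopen.
  U = {B}, X ∖ U = {C, D, E} — both open, so U is clopen.
  U = {C, D, E}, X ∖ U = {B} — both open, so U is clopen.
  U = {B, C, D, E}, X ∖ U = ∅ — both open, so U is clopen.
Nontrivial clopen(s) exist: e.g. {C, D, E}. So (X, τ) is disconnected.
Compute connected components by grouping points that agree on all clopens:
  component: {B}
  component: {C, D, E}


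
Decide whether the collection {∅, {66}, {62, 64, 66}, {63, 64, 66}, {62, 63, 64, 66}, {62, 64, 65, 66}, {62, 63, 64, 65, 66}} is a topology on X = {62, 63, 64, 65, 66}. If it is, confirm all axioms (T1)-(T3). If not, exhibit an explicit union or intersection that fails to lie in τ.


τ is NOT a topology on X.

Axiom (T1): ∅ ∈ τ? Yes; X ∈ τ? Yes.
Axiom (T2/T3): check pairwise unions and intersections of members of τ.
Counterexample for (T3): {62, 64, 66} ∩ {63, 64, 66} = {64, 66} ∉ τ. Therefore τ is NOT a topology.


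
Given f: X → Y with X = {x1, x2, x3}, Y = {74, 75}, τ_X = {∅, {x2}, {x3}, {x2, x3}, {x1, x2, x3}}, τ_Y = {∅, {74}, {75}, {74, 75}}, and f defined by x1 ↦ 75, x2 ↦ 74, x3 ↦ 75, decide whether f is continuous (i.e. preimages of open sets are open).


f is NOT continuous.

Compute f^{-1}(U) for each U ∈ τ_Y:
  U = ∅: f^{-1}(U) = ∅ ∈ τ_X ✓.
  U = {74}: f^{-1}(U) = {x2} ∈ τ_X ✓.
  U = {75}: f^{-1}(U) = {x1, x3} ∉ τ_X ✗.
  U = {74, 75}: f^{-1}(U) = {x1, x2, x3} ∈ τ_X ✓.
Found U = {75} with f^{-1}(U) = {x1, x3} not in τ_X. Therefore f is NOT continuous.


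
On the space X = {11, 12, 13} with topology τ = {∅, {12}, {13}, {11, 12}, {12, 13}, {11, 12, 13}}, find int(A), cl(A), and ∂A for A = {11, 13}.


int(A) = {13}, cl(A) = {11, 13}, ∂A = {11}.

Closed sets in (X, τ) are complements of opens:
  closed(X, τ) = {∅, {11}, {13}, {11, 12}, {11, 13}, {11, 12, 13}}.
int(A) = ⋃ {U ∈ τ : U ⊆ A}. Opens contained in A: ∅, {13}.
Taking the union of these: int(A) = {13}.
cl(A) = ⋂ {C closed : A ⊆ C}. Closed sets containing A: {11, 13}, {11, 12, 13}.
Intersecting these: cl(A) = {11, 13}.
∂A = cl(A) ∖ int(A) = {11, 13} ∖ {13} = {11}.


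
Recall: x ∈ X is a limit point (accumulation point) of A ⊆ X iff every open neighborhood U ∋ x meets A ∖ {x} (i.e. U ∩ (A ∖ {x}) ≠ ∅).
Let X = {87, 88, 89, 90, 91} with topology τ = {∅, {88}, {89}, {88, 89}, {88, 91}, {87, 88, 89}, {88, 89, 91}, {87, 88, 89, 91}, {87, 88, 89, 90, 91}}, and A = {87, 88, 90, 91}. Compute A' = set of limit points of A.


A' = {87, 90, 91}

For each x ∈ X, list the open sets U ∈ τ with x ∈ U, then check whether U ∩ (A ∖ {x}) ≠ ∅ for every such U.
  x = 87: opens ∋ x are {87, 88, 89}, {87, 88, 89, 91}, {87, 88, 89, 90, 91}; each meets A ∖ {87}, so x IS a limit point.
  x = 88: open {88} ∋ x has {88} ∩ (A ∖ {88}) = ∅, so x is NOT a limit point.
  x = 89: open {89} ∋ x has {89} ∩ (A ∖ {89}) = ∅, so x is NOT a limit point.
  x = 90: opens ∋ x are {87, 88, 89, 90, 91}; each meets A ∖ {90}, so x IS a limit point.
  x = 91: opens ∋ x are {88, 91}, {88, 89, 91}, {87, 88, 89, 91}, {87, 88, 89, 90, 91}; each meets A ∖ {91}, so x IS a limit point.
Collecting: A' = {87, 90, 91}.


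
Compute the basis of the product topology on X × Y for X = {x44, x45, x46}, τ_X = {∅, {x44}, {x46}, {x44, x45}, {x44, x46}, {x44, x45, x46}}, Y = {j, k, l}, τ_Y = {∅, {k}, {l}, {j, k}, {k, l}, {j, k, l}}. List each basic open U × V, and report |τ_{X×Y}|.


Basis B = {∅ × ∅, {x44} × {k}, {x44} × {l}, {x46} × {k}, {x46} × {l}, {x44} × {j, k}, {x44} × {k, l}, {x44, x45} × {k}, {x44, x46} × {k}, {x44, x45} × {l}, {x44, x46} × {l}, {x46} × {j, k}, {x46} × {k, l}, {x44} × {j, k, l}, {x44, x45, x46} × {k}, {x44, x45, x46} × {l}, {x46} × {j, k, l}, {x44, x45} × {j, k}, {x44, x46} × {j, k}, {x44, x45} × {k, l}, {x44, x46} × {k, l}, {x44, x45} × {j, k, l}, {x44, x46} × {j, k, l}, {x44, x45, x46} × {j, k}, {x44, x45, x46} × {k, l}, {x44, x45, x46} × {j, k, l}}; |τ_{X×Y}| = 108.

Enumerate products U × V with U ∈ τ_X, V ∈ τ_Y (deduplicated):
  ∅ × ∅ = {} (∅)
  {x44} × {k} = {(x44,k)}
  {x44} × {l} = {(x44,l)}
  {x46} × {k} = {(x46,k)}
  {x46} × {l} = {(x46,l)}
  {x44} × {j, k} = {(x44,j), (x44,k)}
  {x44} × {k, l} = {(x44,k), (x44,l)}
  {x44, x45} × {k} = {(x44,k), (x45,k)}
  {x44, x46} × {k} = {(x44,k), (x46,k)}
  {x44, x45} × {l} = {(x44,l), (x45,l)}
  {x44, x46} × {l} = {(x44,l), (x46,l)}
  {x46} × {j, k} = {(x46,j), (x46,k)}
  {x46} × {k, l} = {(x46,k), (x46,l)}
  {x44} × {j, k, l} = {(x44,j), (x44,k), (x44,l)}
  {x44, x45, x46} × {k} = {(x44,k), (x45,k), (x46,k)}
  {x44, x45, x46} × {l} = {(x44,l), (x45,l), (x46,l)}
  {x46} × {j, k, l} = {(x46,j), (x46,k), (x46,l)}
  {x44, x45} × {j, k} = {(x44,j), (x44,k), (x45,j), (x45,k)}
  {x44, x46} × {j, k} = {(x44,j), (x44,k), (x46,j), (x46,k)}
  {x44, x45} × {k, l} = {(x44,k), (x44,l), (x45,k), (x45,l)}
  {x44, x46} × {k, l} = {(x44,k), (x44,l), (x46,k), (x46,l)}
  {x44, x45} × {j, k, l} = {(x44,j), (x44,k), (x44,l), (x45,j), (x45,k), (x45,l)}
  {x44, x46} × {j, k, l} = {(x44,j), (x44,k), (x44,l), (x46,j), (x46,k), (x46,l)}
  {x44, x45, x46} × {j, k} = {(x44,j), (x44,k), (x45,j), (x45,k), (x46,j), (x46,k)}
  {x44, x45, x46} × {k, l} = {(x44,k), (x44,l), (x45,k), (x45,l), (x46,k), (x46,l)}
  {x44, x45, x46} × {j, k, l} = {(x44,j), (x44,k), (x44,l), (x45,j), (x45,k), (x45,l), (x46,j), (x46,k), (x46,l)}
These 26 distinct sets form the basis B.
Close under arbitrary unions to get τ_{X×Y}; counting gives |τ_{X×Y}| = 108.


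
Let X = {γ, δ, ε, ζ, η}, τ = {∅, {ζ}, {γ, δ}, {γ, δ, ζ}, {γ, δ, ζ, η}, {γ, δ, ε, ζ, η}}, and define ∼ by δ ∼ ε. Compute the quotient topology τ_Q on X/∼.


X/∼ = {[γ], [δ=ε], [ζ], [η]}; |τ_Q| = 3.

Equivalence classes: [γ], [δ=ε], [ζ], [η].
Quotient map π: X → X/∼ sends γ ↦ [γ], δ ↦ [δ=ε], ε ↦ [δ=ε], ζ ↦ [ζ], η ↦ [η].
For each subset V ⊆ X/∼, compute π^{-1}(V) ⊆ X and check whether π^{-1}(V) ∈ τ. V is open in τ_Q iff π^{-1}(V) ∈ τ.
  V = {}: π^{-1}(V) = ∅ ∈ τ ✓.
  V = {[γ]}: π^{-1}(V) = {γ} ∉ τ ✗.
  V = {[δ=ε]}: π^{-1}(V) = {δ, ε} ∉ τ ✗.
  V = {[γ], [δ=ε]}: π^{-1}(V) = {γ, δ, ε} ∉ τ ✗.
  V = {[ζ]}: π^{-1}(V) = {ζ} ∈ τ ✓.
  V = {[γ], [ζ]}: π^{-1}(V) = {γ, ζ} ∉ τ ✗.
  V = {[δ=ε], [ζ]}: π^{-1}(V) = {δ, ε, ζ} ∉ τ ✗.
  V = {[γ], [δ=ε], [ζ]}: π^{-1}(V) = {γ, δ, ε, ζ} ∉ τ ✗.
  V = {[η]}: π^{-1}(V) = {η} ∉ τ ✗.
  V = {[γ], [η]}: π^{-1}(V) = {γ, η} ∉ τ ✗.
  V = {[δ=ε], [η]}: π^{-1}(V) = {δ, ε, η} ∉ τ ✗.
  V = {[γ], [δ=ε], [η]}: π^{-1}(V) = {γ, δ, ε, η} ∉ τ ✗.
  V = {[ζ], [η]}: π^{-1}(V) = {ζ, η} ∉ τ ✗.
  V = {[γ], [ζ], [η]}: π^{-1}(V) = {γ, ζ, η} ∉ τ ✗.
  V = {[δ=ε], [ζ], [η]}: π^{-1}(V) = {δ, ε, ζ, η} ∉ τ ✗.
  V = {[γ], [δ=ε], [ζ], [η]}: π^{-1}(V) = {γ, δ, ε, ζ, η} ∈ τ ✓.
Open sets in the quotient: τ_Q = {{}, {[ζ]}, {[γ], [δ=ε], [ζ], [η]}} (3 elements).


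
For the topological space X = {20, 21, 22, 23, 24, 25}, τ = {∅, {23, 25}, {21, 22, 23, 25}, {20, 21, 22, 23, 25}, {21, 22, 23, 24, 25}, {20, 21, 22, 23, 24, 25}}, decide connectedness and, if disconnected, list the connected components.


(X, τ) is connected.

Find clopen sets (U ∈ τ with X ∖ U ∈ τ):
  U = ∅, X ∖ U = {20, 21, 22, 23, 24, 25} — both open, so U is clopen.
  U = {20, 21, 22, 23, 24, 25}, X ∖ U = ∅ — both open, so U is clopen.
Only trivial clopens (∅ and X) exist, so (X, τ) is connected.
Compute connected components by grouping points that agree on all clopens:
  component: {20, 21, 22, 23, 24, 25}


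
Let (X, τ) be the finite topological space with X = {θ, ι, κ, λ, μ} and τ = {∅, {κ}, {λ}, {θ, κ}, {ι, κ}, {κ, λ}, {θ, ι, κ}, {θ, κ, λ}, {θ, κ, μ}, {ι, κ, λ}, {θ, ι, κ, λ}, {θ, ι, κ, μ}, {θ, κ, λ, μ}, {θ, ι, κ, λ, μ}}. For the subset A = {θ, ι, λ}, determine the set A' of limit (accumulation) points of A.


A' = {μ}

For each x ∈ X, list the open sets U ∈ τ with x ∈ U, then check whether U ∩ (A ∖ {x}) ≠ ∅ for every such U.
  x = θ: open {θ, κ} ∋ x has {θ, κ} ∩ (A ∖ {θ}) = ∅, so x is NOT a limit point.
  x = ι: open {ι, κ} ∋ x has {ι, κ} ∩ (A ∖ {ι}) = ∅, so x is NOT a limit point.
  x = κ: open {κ} ∋ x has {κ} ∩ (A ∖ {κ}) = ∅, so x is NOT a limit point.
  x = λ: open {λ} ∋ x has {λ} ∩ (A ∖ {λ}) = ∅, so x is NOT a limit point.
  x = μ: opens ∋ x are {θ, κ, μ}, {θ, ι, κ, μ}, {θ, κ, λ, μ}, {θ, ι, κ, λ, μ}; each meets A ∖ {μ}, so x IS a limit point.
Collecting: A' = {μ}.


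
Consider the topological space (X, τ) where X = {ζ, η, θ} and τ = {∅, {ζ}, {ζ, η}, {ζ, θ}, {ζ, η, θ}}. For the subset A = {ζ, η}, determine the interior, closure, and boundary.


int(A) = {ζ, η}, cl(A) = {ζ, η, θ}, ∂A = {θ}.

Closed sets in (X, τ) are complements of opens:
  closed(X, τ) = {∅, {η}, {θ}, {η, θ}, {ζ, η, θ}}.
int(A) = ⋃ {U ∈ τ : U ⊆ A}. Opens contained in A: ∅, {ζ}, {ζ, η}.
Taking the union of these: int(A) = {ζ, η}.
cl(A) = ⋂ {C closed : A ⊆ C}. Closed sets containing A: {ζ, η, θ}.
Intersecting these: cl(A) = {ζ, η, θ}.
∂A = cl(A) ∖ int(A) = {ζ, η, θ} ∖ {ζ, η} = {θ}.


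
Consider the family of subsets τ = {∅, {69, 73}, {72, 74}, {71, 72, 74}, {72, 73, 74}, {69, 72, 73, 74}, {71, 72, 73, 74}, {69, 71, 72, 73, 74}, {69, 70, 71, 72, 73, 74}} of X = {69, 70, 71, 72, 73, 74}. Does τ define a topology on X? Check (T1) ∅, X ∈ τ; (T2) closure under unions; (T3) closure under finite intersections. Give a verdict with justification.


τ is NOT a topology on X.

Axiom (T1): ∅ ∈ τ? Yes; X ∈ τ? Yes.
Axiom (T2/T3): check pairwise unions and intersections of members of τ.
Counterexample for (T3): {69, 73} ∩ {72, 73, 74} = {73} ∉ τ. Therefore τ is NOT a topology.


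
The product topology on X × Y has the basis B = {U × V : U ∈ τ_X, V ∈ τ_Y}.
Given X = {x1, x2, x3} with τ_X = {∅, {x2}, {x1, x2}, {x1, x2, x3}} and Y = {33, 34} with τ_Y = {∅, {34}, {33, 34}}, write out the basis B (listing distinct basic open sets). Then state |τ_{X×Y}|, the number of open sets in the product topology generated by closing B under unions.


Basis B = {∅ × ∅, {x2} × {34}, {x1, x2} × {34}, {x2} × {33, 34}, {x1, x2, x3} × {34}, {x1, x2} × {33, 34}, {x1, x2, x3} × {33, 34}}; |τ_{X×Y}| = 10.

Enumerate products U × V with U ∈ τ_X, V ∈ τ_Y (deduplicated):
  ∅ × ∅ = {} (∅)
  {x2} × {34} = {(x2,34)}
  {x1, x2} × {34} = {(x1,34), (x2,34)}
  {x2} × {33, 34} = {(x2,33), (x2,34)}
  {x1, x2, x3} × {34} = {(x1,34), (x2,34), (x3,34)}
  {x1, x2} × {33, 34} = {(x1,33), (x1,34), (x2,33), (x2,34)}
  {x1, x2, x3} × {33, 34} = {(x1,33), (x1,34), (x2,33), (x2,34), (x3,33), (x3,34)}
These 7 distinct sets form the basis B.
Close under arbitrary unions to get τ_{X×Y}; counting gives |τ_{X×Y}| = 10.


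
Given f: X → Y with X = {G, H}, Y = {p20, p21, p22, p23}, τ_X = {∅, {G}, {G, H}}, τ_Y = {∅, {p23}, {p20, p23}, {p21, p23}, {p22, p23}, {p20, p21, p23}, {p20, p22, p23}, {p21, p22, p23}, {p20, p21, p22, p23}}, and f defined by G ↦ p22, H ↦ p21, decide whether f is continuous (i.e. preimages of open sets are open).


f is NOT continuous.

Compute f^{-1}(U) for each U ∈ τ_Y:
  U = ∅: f^{-1}(U) = ∅ ∈ τ_X ✓.
  U = {p23}: f^{-1}(U) = ∅ ∈ τ_X ✓.
  U = {p20, p23}: f^{-1}(U) = ∅ ∈ τ_X ✓.
  U = {p21, p23}: f^{-1}(U) = {H} ∉ τ_X ✗.
  U = {p22, p23}: f^{-1}(U) = {G} ∈ τ_X ✓.
  U = {p20, p21, p23}: f^{-1}(U) = {H} ∉ τ_X ✗.
  U = {p20, p22, p23}: f^{-1}(U) = {G} ∈ τ_X ✓.
  U = {p21, p22, p23}: f^{-1}(U) = {G, H} ∈ τ_X ✓.
  U = {p20, p21, p22, p23}: f^{-1}(U) = {G, H} ∈ τ_X ✓.
Found U = {p21, p23} with f^{-1}(U) = {H} not in τ_X. Therefore f is NOT continuous.


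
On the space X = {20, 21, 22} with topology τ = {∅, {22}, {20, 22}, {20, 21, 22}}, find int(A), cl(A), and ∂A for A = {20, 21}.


int(A) = ∅, cl(A) = {20, 21}, ∂A = {20, 21}.

Closed sets in (X, τ) are complements of opens:
  closed(X, τ) = {∅, {21}, {20, 21}, {20, 21, 22}}.
int(A) = ⋃ {U ∈ τ : U ⊆ A}. Opens contained in A: ∅.
Taking the union of these: int(A) = ∅.
cl(A) = ⋂ {C closed : A ⊆ C}. Closed sets containing A: {20, 21}, {20, 21, 22}.
Intersecting these: cl(A) = {20, 21}.
∂A = cl(A) ∖ int(A) = {20, 21} ∖ ∅ = {20, 21}.


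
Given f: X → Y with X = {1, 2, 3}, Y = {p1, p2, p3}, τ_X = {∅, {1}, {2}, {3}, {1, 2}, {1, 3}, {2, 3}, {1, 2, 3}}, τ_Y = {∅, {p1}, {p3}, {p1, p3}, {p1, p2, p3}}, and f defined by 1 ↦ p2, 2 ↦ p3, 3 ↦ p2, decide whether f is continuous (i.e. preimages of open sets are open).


f IS continuous.

Compute f^{-1}(U) for each U ∈ τ_Y:
  U = ∅: f^{-1}(U) = ∅ ∈ τ_X ✓.
  U = {p1}: f^{-1}(U) = ∅ ∈ τ_X ✓.
  U = {p3}: f^{-1}(U) = {2} ∈ τ_X ✓.
  U = {p1, p3}: f^{-1}(U) = {2} ∈ τ_X ✓.
  U = {p1, p2, p3}: f^{-1}(U) = {1, 2, 3} ∈ τ_X ✓.
Every preimage lies in τ_X, so f IS continuous.


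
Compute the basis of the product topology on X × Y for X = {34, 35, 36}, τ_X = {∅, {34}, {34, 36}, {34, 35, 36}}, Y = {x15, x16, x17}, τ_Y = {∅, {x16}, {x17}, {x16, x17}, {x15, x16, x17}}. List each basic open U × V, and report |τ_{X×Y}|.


Basis B = {∅ × ∅, {34} × {x16}, {34} × {x17}, {34} × {x16, x17}, {34, 36} × {x16}, {34, 36} × {x17}, {34} × {x15, x16, x17}, {34, 35, 36} × {x16}, {34, 35, 36} × {x17}, {34, 36} × {x16, x17}, {34, 36} × {x15, x16, x17}, {34, 35, 36} × {x16, x17}, {34, 35, 36} × {x15, x16, x17}}; |τ_{X×Y}| = 30.

Enumerate products U × V with U ∈ τ_X, V ∈ τ_Y (deduplicated):
  ∅ × ∅ = {} (∅)
  {34} × {x16} = {(34,x16)}
  {34} × {x17} = {(34,x17)}
  {34} × {x16, x17} = {(34,x16), (34,x17)}
  {34, 36} × {x16} = {(34,x16), (36,x16)}
  {34, 36} × {x17} = {(34,x17), (36,x17)}
  {34} × {x15, x16, x17} = {(34,x15), (34,x16), (34,x17)}
  {34, 35, 36} × {x16} = {(34,x16), (35,x16), (36,x16)}
  {34, 35, 36} × {x17} = {(34,x17), (35,x17), (36,x17)}
  {34, 36} × {x16, x17} = {(34,x16), (34,x17), (36,x16), (36,x17)}
  {34, 36} × {x15, x16, x17} = {(34,x15), (34,x16), (34,x17), (36,x15), (36,x16), (36,x17)}
  {34, 35, 36} × {x16, x17} = {(34,x16), (34,x17), (35,x16), (35,x17), (36,x16), (36,x17)}
  {34, 35, 36} × {x15, x16, x17} = {(34,x15), (34,x16), (34,x17), (35,x15), (35,x16), (35,x17), (36,x15), (36,x16), (36,x17)}
These 13 distinct sets form the basis B.
Close under arbitrary unions to get τ_{X×Y}; counting gives |τ_{X×Y}| = 30.


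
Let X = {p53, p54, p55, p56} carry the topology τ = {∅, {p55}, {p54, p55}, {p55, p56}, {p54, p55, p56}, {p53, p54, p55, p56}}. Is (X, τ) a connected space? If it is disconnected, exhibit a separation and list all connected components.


(X, τ) is connected.

Find clopen sets (U ∈ τ with X ∖ U ∈ τ):
  U = ∅, X ∖ U = {p53, p54, p55, p56} — both open, so U is clopen.
  U = {p53, p54, p55, p56}, X ∖ U = ∅ — both open, so U is clopen.
Only trivial clopens (∅ and X) exist, so (X, τ) is connected.
Compute connected components by grouping points that agree on all clopens:
  component: {p53, p54, p55, p56}


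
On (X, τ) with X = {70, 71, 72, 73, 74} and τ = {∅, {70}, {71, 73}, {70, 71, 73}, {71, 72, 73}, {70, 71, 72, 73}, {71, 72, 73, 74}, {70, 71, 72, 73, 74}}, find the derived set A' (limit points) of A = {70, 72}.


A' = {74}

For each x ∈ X, list the open sets U ∈ τ with x ∈ U, then check whether U ∩ (A ∖ {x}) ≠ ∅ for every such U.
  x = 70: open {70} ∋ x has {70} ∩ (A ∖ {70}) = ∅, so x is NOT a limit point.
  x = 71: open {71, 73} ∋ x has {71, 73} ∩ (A ∖ {71}) = ∅, so x is NOT a limit point.
  x = 72: open {71, 72, 73} ∋ x has {71, 72, 73} ∩ (A ∖ {72}) = ∅, so x is NOT a limit point.
  x = 73: open {71, 73} ∋ x has {71, 73} ∩ (A ∖ {73}) = ∅, so x is NOT a limit point.
  x = 74: opens ∋ x are {71, 72, 73, 74}, {70, 71, 72, 73, 74}; each meets A ∖ {74}, so x IS a limit point.
Collecting: A' = {74}.


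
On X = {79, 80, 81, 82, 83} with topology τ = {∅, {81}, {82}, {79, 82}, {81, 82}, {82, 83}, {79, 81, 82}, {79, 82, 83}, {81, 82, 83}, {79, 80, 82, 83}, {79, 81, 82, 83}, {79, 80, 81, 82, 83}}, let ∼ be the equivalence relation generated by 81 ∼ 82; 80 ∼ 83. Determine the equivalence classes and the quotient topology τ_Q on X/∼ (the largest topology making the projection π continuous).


X/∼ = {[79], [80=83], [81=82]}; |τ_Q| = 4.

Equivalence classes: [79], [80=83], [81=82].
Quotient map π: X → X/∼ sends 79 ↦ [79], 80 ↦ [80=83], 81 ↦ [81=82], 82 ↦ [81=82], 83 ↦ [80=83].
For each subset V ⊆ X/∼, compute π^{-1}(V) ⊆ X and check whether π^{-1}(V) ∈ τ. V is open in τ_Q iff π^{-1}(V) ∈ τ.
  V = {}: π^{-1}(V) = ∅ ∈ τ ✓.
  V = {[79]}: π^{-1}(V) = {79} ∉ τ ✗.
  V = {[80=83]}: π^{-1}(V) = {80, 83} ∉ τ ✗.
  V = {[79], [80=83]}: π^{-1}(V) = {79, 80, 83} ∉ τ ✗.
  V = {[81=82]}: π^{-1}(V) = {81, 82} ∈ τ ✓.
  V = {[79], [81=82]}: π^{-1}(V) = {79, 81, 82} ∈ τ ✓.
  V = {[80=83], [81=82]}: π^{-1}(V) = {80, 81, 82, 83} ∉ τ ✗.
  V = {[79], [80=83], [81=82]}: π^{-1}(V) = {79, 80, 81, 82, 83} ∈ τ ✓.
Open sets in the quotient: τ_Q = {{}, {[81=82]}, {[79], [81=82]}, {[79], [80=83], [81=82]}} (4 elements).


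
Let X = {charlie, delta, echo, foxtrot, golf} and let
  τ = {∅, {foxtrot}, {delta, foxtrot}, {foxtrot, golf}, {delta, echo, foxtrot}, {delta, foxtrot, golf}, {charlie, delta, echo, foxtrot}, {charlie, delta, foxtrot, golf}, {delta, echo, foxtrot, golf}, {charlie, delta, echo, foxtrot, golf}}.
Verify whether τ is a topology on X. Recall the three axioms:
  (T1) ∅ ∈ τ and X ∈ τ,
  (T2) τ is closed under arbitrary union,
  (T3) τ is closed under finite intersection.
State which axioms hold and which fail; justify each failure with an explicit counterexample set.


τ is NOT a topology on X.

Axiom (T1): ∅ ∈ τ? Yes; X ∈ τ? Yes.
Axiom (T2/T3): check pairwise unions and intersections of members of τ.
Counterexample for (T3): {charlie, delta, echo, foxtrot} ∩ {charlie, delta, foxtrot, golf} = {charlie, delta, foxtrot} ∉ τ. Therefore τ is NOT a topology.


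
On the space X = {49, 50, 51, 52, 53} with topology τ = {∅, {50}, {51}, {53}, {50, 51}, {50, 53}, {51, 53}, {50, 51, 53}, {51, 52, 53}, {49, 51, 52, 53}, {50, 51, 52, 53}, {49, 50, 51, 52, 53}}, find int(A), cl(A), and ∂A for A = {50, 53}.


int(A) = {50, 53}, cl(A) = {49, 50, 52, 53}, ∂A = {49, 52}.

Closed sets in (X, τ) are complements of opens:
  closed(X, τ) = {∅, {49}, {50}, {49, 50}, {49, 52}, {49, 50, 52}, {49, 51, 52}, {49, 52, 53}, {49, 50, 51, 52}, {49, 50, 52, 53}, {49, 51, 52, 53}, {49, 50, 51, 52, 53}}.
int(A) = ⋃ {U ∈ τ : U ⊆ A}. Opens contained in A: ∅, {50}, {53}, {50, 53}.
Taking the union of these: int(A) = {50, 53}.
cl(A) = ⋂ {C closed : A ⊆ C}. Closed sets containing A: {49, 50, 52, 53}, {49, 50, 51, 52, 53}.
Intersecting these: cl(A) = {49, 50, 52, 53}.
∂A = cl(A) ∖ int(A) = {49, 50, 52, 53} ∖ {50, 53} = {49, 52}.


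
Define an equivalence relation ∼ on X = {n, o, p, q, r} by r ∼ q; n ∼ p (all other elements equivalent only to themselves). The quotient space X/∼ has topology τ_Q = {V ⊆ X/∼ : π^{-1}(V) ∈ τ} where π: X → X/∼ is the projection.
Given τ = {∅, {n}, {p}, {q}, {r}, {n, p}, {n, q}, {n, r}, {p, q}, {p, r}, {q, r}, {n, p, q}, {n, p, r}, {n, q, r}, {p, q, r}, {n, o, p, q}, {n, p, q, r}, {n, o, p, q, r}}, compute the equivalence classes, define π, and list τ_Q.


X/∼ = {[n=p], [o], [q=r]}; |τ_Q| = 5.

Equivalence classes: [n=p], [o], [q=r].
Quotient map π: X → X/∼ sends n ↦ [n=p], o ↦ [o], p ↦ [n=p], q ↦ [q=r], r ↦ [q=r].
For each subset V ⊆ X/∼, compute π^{-1}(V) ⊆ X and check whether π^{-1}(V) ∈ τ. V is open in τ_Q iff π^{-1}(V) ∈ τ.
  V = {}: π^{-1}(V) = ∅ ∈ τ ✓.
  V = {[n=p]}: π^{-1}(V) = {n, p} ∈ τ ✓.
  V = {[o]}: π^{-1}(V) = {o} ∉ τ ✗.
  V = {[n=p], [o]}: π^{-1}(V) = {n, o, p} ∉ τ ✗.
  V = {[q=r]}: π^{-1}(V) = {q, r} ∈ τ ✓.
  V = {[n=p], [q=r]}: π^{-1}(V) = {n, p, q, r} ∈ τ ✓.
  V = {[o], [q=r]}: π^{-1}(V) = {o, q, r} ∉ τ ✗.
  V = {[n=p], [o], [q=r]}: π^{-1}(V) = {n, o, p, q, r} ∈ τ ✓.
Open sets in the quotient: τ_Q = {{}, {[n=p]}, {[q=r]}, {[n=p], [q=r]}, {[n=p], [o], [q=r]}} (5 elements).


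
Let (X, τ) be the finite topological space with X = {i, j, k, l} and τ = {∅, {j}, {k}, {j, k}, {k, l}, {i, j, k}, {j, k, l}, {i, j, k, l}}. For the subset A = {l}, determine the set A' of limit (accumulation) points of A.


A' = ∅

For each x ∈ X, list the open sets U ∈ τ with x ∈ U, then check whether U ∩ (A ∖ {x}) ≠ ∅ for every such U.
  x = i: open {i, j, k} ∋ x has {i, j, k} ∩ (A ∖ {i}) = ∅, so x is NOT a limit point.
  x = j: open {j} ∋ x has {j} ∩ (A ∖ {j}) = ∅, so x is NOT a limit point.
  x = k: open {k} ∋ x has {k} ∩ (A ∖ {k}) = ∅, so x is NOT a limit point.
  x = l: open {k, l} ∋ x has {k, l} ∩ (A ∖ {l}) = ∅, so x is NOT a limit point.
Collecting: A' = ∅.


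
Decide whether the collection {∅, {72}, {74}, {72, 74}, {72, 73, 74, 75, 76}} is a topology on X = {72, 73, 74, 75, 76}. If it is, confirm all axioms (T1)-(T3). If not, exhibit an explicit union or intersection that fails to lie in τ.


τ IS a topology on X.

Axiom (T1): ∅ ∈ τ? Yes; X ∈ τ? Yes.
Axiom (T2/T3): check pairwise unions and intersections of members of τ.
All pairwise intersections and unions checked — each lies in τ. Therefore τ satisfies (T1), (T2), (T3): it IS a topology on X.


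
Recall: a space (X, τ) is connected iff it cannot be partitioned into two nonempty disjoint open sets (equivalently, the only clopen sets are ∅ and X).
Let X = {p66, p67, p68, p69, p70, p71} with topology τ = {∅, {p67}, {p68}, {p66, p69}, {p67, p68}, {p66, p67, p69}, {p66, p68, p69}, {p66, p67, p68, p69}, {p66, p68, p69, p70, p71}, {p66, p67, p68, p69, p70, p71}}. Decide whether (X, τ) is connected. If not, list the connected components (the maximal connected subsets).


(X, τ) is disconnected; components = [{p67}, {p66, p68, p69, p70, p71}].

Find clopen sets (U ∈ τ with X ∖ U ∈ τ):
  U = ∅, X ∖ U = {p66, p67, p68, p69, p70, p71} — both open, so U is clopen.
  U = {p67}, X ∖ U = {p66, p68, p69, p70, p71} — both open, so U is clopen.
  U = {p66, p68, p69, p70, p71}, X ∖ U = {p67} — both open, so U is clopen.
  U = {p66, p67, p68, p69, p70, p71}, X ∖ U = ∅ — both open, so U is clopen.
Nontrivial clopen(s) exist: e.g. {p67}. So (X, τ) is disconnected.
Compute connected components by grouping points that agree on all clopens:
  component: {p67}
  component: {p66, p68, p69, p70, p71}


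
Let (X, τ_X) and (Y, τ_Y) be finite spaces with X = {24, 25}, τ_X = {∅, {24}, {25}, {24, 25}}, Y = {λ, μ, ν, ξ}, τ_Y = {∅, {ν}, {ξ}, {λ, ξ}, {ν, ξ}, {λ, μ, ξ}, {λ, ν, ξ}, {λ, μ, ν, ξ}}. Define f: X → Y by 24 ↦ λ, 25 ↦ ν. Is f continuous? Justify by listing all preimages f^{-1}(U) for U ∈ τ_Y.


f IS continuous.

Compute f^{-1}(U) for each U ∈ τ_Y:
  U = ∅: f^{-1}(U) = ∅ ∈ τ_X ✓.
  U = {ν}: f^{-1}(U) = {25} ∈ τ_X ✓.
  U = {ξ}: f^{-1}(U) = ∅ ∈ τ_X ✓.
  U = {λ, ξ}: f^{-1}(U) = {24} ∈ τ_X ✓.
  U = {ν, ξ}: f^{-1}(U) = {25} ∈ τ_X ✓.
  U = {λ, μ, ξ}: f^{-1}(U) = {24} ∈ τ_X ✓.
  U = {λ, ν, ξ}: f^{-1}(U) = {24, 25} ∈ τ_X ✓.
  U = {λ, μ, ν, ξ}: f^{-1}(U) = {24, 25} ∈ τ_X ✓.
Every preimage lies in τ_X, so f IS continuous.


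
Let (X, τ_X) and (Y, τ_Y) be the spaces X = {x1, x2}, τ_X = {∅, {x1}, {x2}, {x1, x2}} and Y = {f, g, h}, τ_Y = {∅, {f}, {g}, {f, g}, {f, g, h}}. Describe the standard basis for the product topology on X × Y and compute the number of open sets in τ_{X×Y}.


Basis B = {∅ × ∅, {x1} × {f}, {x1} × {g}, {x2} × {f}, {x2} × {g}, {x1} × {f, g}, {x1, x2} × {f}, {x1, x2} × {g}, {x2} × {f, g}, {x1} × {f, g, h}, {x2} × {f, g, h}, {x1, x2} × {f, g}, {x1, x2} × {f, g, h}}; |τ_{X×Y}| = 25.

Enumerate products U × V with U ∈ τ_X, V ∈ τ_Y (deduplicated):
  ∅ × ∅ = {} (∅)
  {x1} × {f} = {(x1,f)}
  {x1} × {g} = {(x1,g)}
  {x2} × {f} = {(x2,f)}
  {x2} × {g} = {(x2,g)}
  {x1} × {f, g} = {(x1,f), (x1,g)}
  {x1, x2} × {f} = {(x1,f), (x2,f)}
  {x1, x2} × {g} = {(x1,g), (x2,g)}
  {x2} × {f, g} = {(x2,f), (x2,g)}
  {x1} × {f, g, h} = {(x1,f), (x1,g), (x1,h)}
  {x2} × {f, g, h} = {(x2,f), (x2,g), (x2,h)}
  {x1, x2} × {f, g} = {(x1,f), (x1,g), (x2,f), (x2,g)}
  {x1, x2} × {f, g, h} = {(x1,f), (x1,g), (x1,h), (x2,f), (x2,g), (x2,h)}
These 13 distinct sets form the basis B.
Close under arbitrary unions to get τ_{X×Y}; counting gives |τ_{X×Y}| = 25.


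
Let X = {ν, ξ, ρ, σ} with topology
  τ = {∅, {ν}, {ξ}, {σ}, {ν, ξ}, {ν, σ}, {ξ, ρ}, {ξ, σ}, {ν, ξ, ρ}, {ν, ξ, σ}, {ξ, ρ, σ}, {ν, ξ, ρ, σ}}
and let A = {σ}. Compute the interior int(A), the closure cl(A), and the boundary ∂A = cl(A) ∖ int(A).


int(A) = {σ}, cl(A) = {σ}, ∂A = ∅.

Closed sets in (X, τ) are complements of opens:
  closed(X, τ) = {∅, {ν}, {ρ}, {σ}, {ν, ρ}, {ν, σ}, {ξ, ρ}, {ρ, σ}, {ν, ξ, ρ}, {ν, ρ, σ}, {ξ, ρ, σ}, {ν, ξ, ρ, σ}}.
int(A) = ⋃ {U ∈ τ : U ⊆ A}. Opens contained in A: ∅, {σ}.
Taking the union of these: int(A) = {σ}.
cl(A) = ⋂ {C closed : A ⊆ C}. Closed sets containing A: {σ}, {ν, σ}, {ρ, σ}, {ν, ρ, σ}, {ξ, ρ, σ}, {ν, ξ, ρ, σ}.
Intersecting these: cl(A) = {σ}.
∂A = cl(A) ∖ int(A) = {σ} ∖ {σ} = ∅.


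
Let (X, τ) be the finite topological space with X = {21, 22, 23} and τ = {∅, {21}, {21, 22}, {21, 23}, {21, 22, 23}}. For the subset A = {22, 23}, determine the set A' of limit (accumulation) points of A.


A' = ∅

For each x ∈ X, list the open sets U ∈ τ with x ∈ U, then check whether U ∩ (A ∖ {x}) ≠ ∅ for every such U.
  x = 21: open {21} ∋ x has {21} ∩ (A ∖ {21}) = ∅, so x is NOT a limit point.
  x = 22: open {21, 22} ∋ x has {21, 22} ∩ (A ∖ {22}) = ∅, so x is NOT a limit point.
  x = 23: open {21, 23} ∋ x has {21, 23} ∩ (A ∖ {23}) = ∅, so x is NOT a limit point.
Collecting: A' = ∅.


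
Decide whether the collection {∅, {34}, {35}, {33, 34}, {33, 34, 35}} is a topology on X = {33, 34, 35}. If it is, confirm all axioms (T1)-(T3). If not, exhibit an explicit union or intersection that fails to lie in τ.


τ is NOT a topology on X.

Axiom (T1): ∅ ∈ τ? Yes; X ∈ τ? Yes.
Axiom (T2/T3): check pairwise unions and intersections of members of τ.
Counterexample for (T2): {34} ∪ {35} = {34, 35} ∉ τ. Therefore τ is NOT a topology.


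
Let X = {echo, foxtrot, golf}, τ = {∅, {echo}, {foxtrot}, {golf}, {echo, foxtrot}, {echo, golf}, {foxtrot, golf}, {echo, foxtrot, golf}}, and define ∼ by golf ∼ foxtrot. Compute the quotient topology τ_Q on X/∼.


X/∼ = {[echo], [foxtrot=golf]}; |τ_Q| = 4.

Equivalence classes: [echo], [foxtrot=golf].
Quotient map π: X → X/∼ sends echo ↦ [echo], foxtrot ↦ [foxtrot=golf], golf ↦ [foxtrot=golf].
For each subset V ⊆ X/∼, compute π^{-1}(V) ⊆ X and check whether π^{-1}(V) ∈ τ. V is open in τ_Q iff π^{-1}(V) ∈ τ.
  V = {}: π^{-1}(V) = ∅ ∈ τ ✓.
  V = {[echo]}: π^{-1}(V) = {echo} ∈ τ ✓.
  V = {[foxtrot=golf]}: π^{-1}(V) = {foxtrot, golf} ∈ τ ✓.
  V = {[echo], [foxtrot=golf]}: π^{-1}(V) = {echo, foxtrot, golf} ∈ τ ✓.
Open sets in the quotient: τ_Q = {{}, {[echo]}, {[foxtrot=golf]}, {[echo], [foxtrot=golf]}} (4 elements).


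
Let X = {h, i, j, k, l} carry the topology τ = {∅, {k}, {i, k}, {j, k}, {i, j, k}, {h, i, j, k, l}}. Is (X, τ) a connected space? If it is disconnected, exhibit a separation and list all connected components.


(X, τ) is connected.

Find clopen sets (U ∈ τ with X ∖ U ∈ τ):
  U = ∅, X ∖ U = {h, i, j, k, l} — both open, so U is clopen.
  U = {h, i, j, k, l}, X ∖ U = ∅ — both open, so U is clopen.
Only trivial clopens (∅ and X) exist, so (X, τ) is connected.
Compute connected components by grouping points that agree on all clopens:
  component: {h, i, j, k, l}


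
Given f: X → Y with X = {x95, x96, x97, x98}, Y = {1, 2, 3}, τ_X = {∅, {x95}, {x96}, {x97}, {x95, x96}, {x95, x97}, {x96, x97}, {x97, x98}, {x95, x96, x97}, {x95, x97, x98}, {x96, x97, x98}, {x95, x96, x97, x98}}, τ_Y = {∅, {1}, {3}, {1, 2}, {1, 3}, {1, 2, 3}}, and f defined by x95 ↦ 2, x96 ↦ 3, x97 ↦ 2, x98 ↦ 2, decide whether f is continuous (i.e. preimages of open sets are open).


f IS continuous.

Compute f^{-1}(U) for each U ∈ τ_Y:
  U = ∅: f^{-1}(U) = ∅ ∈ τ_X ✓.
  U = {1}: f^{-1}(U) = ∅ ∈ τ_X ✓.
  U = {3}: f^{-1}(U) = {x96} ∈ τ_X ✓.
  U = {1, 2}: f^{-1}(U) = {x95, x97, x98} ∈ τ_X ✓.
  U = {1, 3}: f^{-1}(U) = {x96} ∈ τ_X ✓.
  U = {1, 2, 3}: f^{-1}(U) = {x95, x96, x97, x98} ∈ τ_X ✓.
Every preimage lies in τ_X, so f IS continuous.


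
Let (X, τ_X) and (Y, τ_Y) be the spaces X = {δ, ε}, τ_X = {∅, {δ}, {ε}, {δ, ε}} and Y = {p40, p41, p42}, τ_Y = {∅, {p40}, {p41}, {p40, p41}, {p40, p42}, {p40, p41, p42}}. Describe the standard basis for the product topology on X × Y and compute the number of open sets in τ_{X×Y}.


Basis B = {∅ × ∅, {δ} × {p40}, {δ} × {p41}, {ε} × {p40}, {ε} × {p41}, {δ} × {p40, p41}, {δ} × {p40, p42}, {δ, ε} × {p40}, {δ, ε} × {p41}, {ε} × {p40, p41}, {ε} × {p40, p42}, {δ} × {p40, p41, p42}, {ε} × {p40, p41, p42}, {δ, ε} × {p40, p41}, {δ, ε} × {p40, p42}, {δ, ε} × {p40, p41, p42}}; |τ_{X×Y}| = 36.

Enumerate products U × V with U ∈ τ_X, V ∈ τ_Y (deduplicated):
  ∅ × ∅ = {} (∅)
  {δ} × {p40} = {(δ,p40)}
  {δ} × {p41} = {(δ,p41)}
  {ε} × {p40} = {(ε,p40)}
  {ε} × {p41} = {(ε,p41)}
  {δ} × {p40, p41} = {(δ,p40), (δ,p41)}
  {δ} × {p40, p42} = {(δ,p40), (δ,p42)}
  {δ, ε} × {p40} = {(δ,p40), (ε,p40)}
  {δ, ε} × {p41} = {(δ,p41), (ε,p41)}
  {ε} × {p40, p41} = {(ε,p40), (ε,p41)}
  {ε} × {p40, p42} = {(ε,p40), (ε,p42)}
  {δ} × {p40, p41, p42} = {(δ,p40), (δ,p41), (δ,p42)}
  {ε} × {p40, p41, p42} = {(ε,p40), (ε,p41), (ε,p42)}
  {δ, ε} × {p40, p41} = {(δ,p40), (δ,p41), (ε,p40), (ε,p41)}
  {δ, ε} × {p40, p42} = {(δ,p40), (δ,p42), (ε,p40), (ε,p42)}
  {δ, ε} × {p40, p41, p42} = {(δ,p40), (δ,p41), (δ,p42), (ε,p40), (ε,p41), (ε,p42)}
These 16 distinct sets form the basis B.
Close under arbitrary unions to get τ_{X×Y}; counting gives |τ_{X×Y}| = 36.


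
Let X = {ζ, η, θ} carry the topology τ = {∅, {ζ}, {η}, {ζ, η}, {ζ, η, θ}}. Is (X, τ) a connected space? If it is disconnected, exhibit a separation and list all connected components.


(X, τ) is connected.

Find clopen sets (U ∈ τ with X ∖ U ∈ τ):
  U = ∅, X ∖ U = {ζ, η, θ} — both open, so U is clopen.
  U = {ζ, η, θ}, X ∖ U = ∅ — both open, so U is clopen.
Only trivial clopens (∅ and X) exist, so (X, τ) is connected.
Compute connected components by grouping points that agree on all clopens:
  component: {ζ, η, θ}


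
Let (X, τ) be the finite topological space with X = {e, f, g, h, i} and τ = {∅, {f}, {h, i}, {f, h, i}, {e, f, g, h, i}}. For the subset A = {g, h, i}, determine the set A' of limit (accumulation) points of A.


A' = {e, g, h, i}

For each x ∈ X, list the open sets U ∈ τ with x ∈ U, then check whether U ∩ (A ∖ {x}) ≠ ∅ for every such U.
  x = e: opens ∋ x are {e, f, g, h, i}; each meets A ∖ {e}, so x IS a limit point.
  x = f: open {f} ∋ x has {f} ∩ (A ∖ {f}) = ∅, so x is NOT a limit point.
  x = g: opens ∋ x are {e, f, g, h, i}; each meets A ∖ {g}, so x IS a limit point.
  x = h: opens ∋ x are {h, i}, {f, h, i}, {e, f, g, h, i}; each meets A ∖ {h}, so x IS a limit point.
  x = i: opens ∋ x are {h, i}, {f, h, i}, {e, f, g, h, i}; each meets A ∖ {i}, so x IS a limit point.
Collecting: A' = {e, g, h, i}.
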